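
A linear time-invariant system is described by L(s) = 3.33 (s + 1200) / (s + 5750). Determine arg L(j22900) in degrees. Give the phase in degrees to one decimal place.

11.1 deg

∠(j22900 + 1200) = arctan(22900/1200) = 87.00°
∠(j22900 + 5750) = arctan(22900/5750) = 75.90°
∠L(j22900) = 87.00° − 75.90° = 11.10°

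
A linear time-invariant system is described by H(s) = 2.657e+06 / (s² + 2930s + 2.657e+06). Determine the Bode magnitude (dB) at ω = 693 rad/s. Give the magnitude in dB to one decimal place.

-1.0 dB

|(j693)² + 2930(j693) + 2.657e+06| = |2.1768e+06 + j2.0305e+06| = 2.977e+06
|H(j693)| = 2.657e+06 / 2.977e+06 = 0.89258
20 log₁₀(0.89258) = -0.99 dB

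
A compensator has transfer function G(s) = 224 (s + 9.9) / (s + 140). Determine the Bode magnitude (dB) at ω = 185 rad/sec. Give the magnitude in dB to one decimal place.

|j185 + 9.9| = √(185² + 9.9²) = 185.3
|j185 + 140| = √(185² + 140²) = 232
|G(j185)| = 224 × 185.3 / 232 = 178.87
20 log₁₀(178.87) = 45.05 dB

45.1 dB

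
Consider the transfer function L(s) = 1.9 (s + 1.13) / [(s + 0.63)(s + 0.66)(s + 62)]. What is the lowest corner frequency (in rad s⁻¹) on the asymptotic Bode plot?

Break frequencies occur at each pole and zero magnitude: 0.63 rad s⁻¹, 0.66 rad s⁻¹, 1.13 rad s⁻¹, 62 rad s⁻¹.
The lowest is 0.63 rad s⁻¹.

0.63 rad s⁻¹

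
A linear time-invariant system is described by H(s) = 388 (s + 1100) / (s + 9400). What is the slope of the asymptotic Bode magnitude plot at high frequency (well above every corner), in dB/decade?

With 1 zero and 1 pole, the high-frequency asymptotic slope is 20 × (1 − 1) = 0 dB/decade.

0 dB/decade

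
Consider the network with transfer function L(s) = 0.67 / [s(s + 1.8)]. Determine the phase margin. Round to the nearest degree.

79 deg

Gain crossover: |L(jω)| = 1 at ω ≈ 0.365 rad/s.
∠L(j0.365) = −90° − arctan(0.365/1.8) ≈ -101.46°
PM = 180° + (-101.46°) = 78.54°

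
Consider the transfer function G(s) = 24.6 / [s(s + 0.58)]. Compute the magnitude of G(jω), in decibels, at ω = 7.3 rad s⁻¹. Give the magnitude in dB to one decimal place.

|j7.3 + 0.58| = √(7.3² + 0.58²) = 7.323
|j7.3| = 7.3
|G(j7.3)| = 24.6 / (7.323 × 7.3) = 0.46017
20 log₁₀(0.46017) = -6.74 dB

-6.7 dB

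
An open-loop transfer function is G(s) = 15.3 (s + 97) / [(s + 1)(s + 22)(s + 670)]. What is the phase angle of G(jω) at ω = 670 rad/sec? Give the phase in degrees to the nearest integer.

-141 deg

∠(j670 + 97) = arctan(670/97) = 81.76°
∠(j670 + 1) = arctan(670/1) = 89.91°
∠(j670 + 22) = arctan(670/22) = 88.12°
∠(j670 + 670) = arctan(670/670) = 45.00°
∠G(j670) = 81.76° − (89.91° + 88.12° + 45.00°) = -141.27°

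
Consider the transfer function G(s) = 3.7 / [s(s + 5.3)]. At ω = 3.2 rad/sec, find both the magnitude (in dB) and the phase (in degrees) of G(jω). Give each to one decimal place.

|G| = -14.6 dB, ∠G = -121.1°

|j3.2 + 5.3| = √(3.2² + 5.3²) = 6.191
|j3.2| = 3.2
|G(j3.2)| = 3.7 / (6.191 × 3.2) = 0.18676
20 log₁₀(0.18676) = -14.57 dB
∠(j3.2 + 5.3) = arctan(3.2/5.3) = 31.12°
∠(j3.2) = 90.00°
∠G(j3.2) = − (31.12° + 90.00°) = -121.12°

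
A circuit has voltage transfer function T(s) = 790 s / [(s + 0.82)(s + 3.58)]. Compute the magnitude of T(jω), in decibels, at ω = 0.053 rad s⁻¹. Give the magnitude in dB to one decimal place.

23.1 dB

|j0.053| = 0.053
|j0.053 + 0.82| = √(0.053² + 0.82²) = 0.8217
|j0.053 + 3.58| = √(0.053² + 3.58²) = 3.58
|T(j0.053)| = 790 × 0.053 / (0.8217 × 3.58) = 14.232
20 log₁₀(14.232) = 23.07 dB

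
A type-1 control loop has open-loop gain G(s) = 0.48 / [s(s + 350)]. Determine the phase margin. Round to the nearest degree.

Gain crossover: |G(jω)| = 1 at ω ≈ 0.00137 rad/sec.
∠G(j0.00137) = −90° − arctan(0.00137/350) ≈ -90.00°
PM = 180° + (-90.00°) = 90.00°

90 deg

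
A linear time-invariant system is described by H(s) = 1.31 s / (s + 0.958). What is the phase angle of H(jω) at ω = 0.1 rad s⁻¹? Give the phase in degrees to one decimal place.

∠(j0.1) = 90.00°
∠(j0.1 + 0.958) = arctan(0.1/0.958) = 5.96°
∠H(j0.1) = 90.00° − 5.96° = 84.04°

84.0°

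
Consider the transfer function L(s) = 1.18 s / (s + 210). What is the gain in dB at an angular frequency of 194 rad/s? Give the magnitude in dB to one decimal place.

-1.9 dB

|j194| = 194
|j194 + 210| = √(194² + 210²) = 285.9
|L(j194)| = 1.18 × 194 / 285.9 = 0.80071
20 log₁₀(0.80071) = -1.93 dB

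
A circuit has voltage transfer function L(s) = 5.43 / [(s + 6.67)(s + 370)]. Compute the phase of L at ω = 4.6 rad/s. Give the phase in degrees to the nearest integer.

-35 deg

∠(j4.6 + 6.67) = arctan(4.6/6.67) = 34.59°
∠(j4.6 + 370) = arctan(4.6/370) = 0.71°
∠L(j4.6) = − (34.59° + 0.71°) = -35.30°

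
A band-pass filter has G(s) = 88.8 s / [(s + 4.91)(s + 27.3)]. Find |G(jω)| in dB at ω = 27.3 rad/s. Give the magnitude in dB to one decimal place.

7.1 dB

|j27.3| = 27.3
|j27.3 + 4.91| = √(27.3² + 4.91²) = 27.74
|j27.3 + 27.3| = √(27.3² + 27.3²) = 38.61
|G(j27.3)| = 88.8 × 27.3 / (27.74 × 38.61) = 2.2637
20 log₁₀(2.2637) = 7.10 dB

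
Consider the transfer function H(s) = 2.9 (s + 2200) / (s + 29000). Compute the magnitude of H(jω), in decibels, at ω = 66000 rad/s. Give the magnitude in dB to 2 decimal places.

8.49 dB

|j66000 + 2200| = √(66000² + 2200²) = 6.604e+04
|j66000 + 29000| = √(66000² + 29000²) = 7.209e+04
|H(j66000)| = 2.9 × 6.604e+04 / 7.209e+04 = 2.6565
20 log₁₀(2.6565) = 8.486 dB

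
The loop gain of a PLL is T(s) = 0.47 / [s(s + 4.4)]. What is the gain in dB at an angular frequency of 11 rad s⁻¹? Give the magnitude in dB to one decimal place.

-48.9 dB

|j11 + 4.4| = √(11² + 4.4²) = 11.85
|j11| = 11
|T(j11)| = 0.47 / (11.85 × 11) = 0.0036065
20 log₁₀(0.0036065) = -48.86 dB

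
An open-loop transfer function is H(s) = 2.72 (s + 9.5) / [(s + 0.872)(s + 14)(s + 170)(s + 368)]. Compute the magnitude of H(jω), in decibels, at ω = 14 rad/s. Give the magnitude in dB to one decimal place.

-111.6 dB

|j14 + 9.5| = √(14² + 9.5²) = 16.92
|j14 + 0.872| = √(14² + 0.872²) = 14.03
|j14 + 14| = √(14² + 14²) = 19.8
|j14 + 170| = √(14² + 170²) = 170.6
|j14 + 368| = √(14² + 368²) = 368.3
|H(j14)| = 2.72 × 16.92 / (14.03 × 19.8 × 170.6 × 368.3) = 2.6379e-06
20 log₁₀(2.6379e-06) = -111.57 dB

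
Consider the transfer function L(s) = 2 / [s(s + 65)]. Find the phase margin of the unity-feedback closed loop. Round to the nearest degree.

90°

Gain crossover: |L(jω)| = 1 at ω ≈ 0.0308 rad s⁻¹.
∠L(j0.0308) = −90° − arctan(0.0308/65) ≈ -90.03°
PM = 180° + (-90.03°) = 89.97°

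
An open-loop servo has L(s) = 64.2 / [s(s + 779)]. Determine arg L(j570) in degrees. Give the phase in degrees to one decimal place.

-126.2°

∠(j570 + 779) = arctan(570/779) = 36.19°
∠(j570) = 90.00°
∠L(j570) = − (36.19° + 90.00°) = -126.19°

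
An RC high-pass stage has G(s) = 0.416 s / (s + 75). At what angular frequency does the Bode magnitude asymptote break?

The single real pole at s = −75 gives a corner at ω = 75 rad/s.

75 rad/s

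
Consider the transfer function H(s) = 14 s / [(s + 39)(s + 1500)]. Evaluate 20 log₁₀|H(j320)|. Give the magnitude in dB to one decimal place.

|j320| = 320
|j320 + 39| = √(320² + 39²) = 322.4
|j320 + 1500| = √(320² + 1500²) = 1534
|H(j320)| = 14 × 320 / (322.4 × 1534) = 0.0090609
20 log₁₀(0.0090609) = -40.86 dB

-40.9 dB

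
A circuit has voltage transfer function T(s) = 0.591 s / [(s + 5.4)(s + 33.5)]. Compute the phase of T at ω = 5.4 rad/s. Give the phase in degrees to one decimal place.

∠(j5.4) = 90.00°
∠(j5.4 + 5.4) = arctan(5.4/5.4) = 45.00°
∠(j5.4 + 33.5) = arctan(5.4/33.5) = 9.16°
∠T(j5.4) = 90.00° − (45.00° + 9.16°) = 35.84°

35.8°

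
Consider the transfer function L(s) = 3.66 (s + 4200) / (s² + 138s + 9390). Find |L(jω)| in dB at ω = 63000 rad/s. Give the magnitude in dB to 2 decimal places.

|j63000 + 4200| = √(63000² + 4200²) = 6.314e+04
|(j63000)² + 138(j63000) + 9390| = |-3.969e+09 + j8.694e+06| = 3.969e+09
|L(j63000)| = 3.66 × 6.314e+04 / 3.969e+09 = 5.8224e-05
20 log₁₀(5.8224e-05) = -84.698 dB

-84.70 dB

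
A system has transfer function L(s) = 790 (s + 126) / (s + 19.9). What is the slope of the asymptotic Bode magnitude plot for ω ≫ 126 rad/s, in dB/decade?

0 dB/decade

With 1 zero and 1 pole, the high-frequency asymptotic slope is 20 × (1 − 1) = 0 dB/decade.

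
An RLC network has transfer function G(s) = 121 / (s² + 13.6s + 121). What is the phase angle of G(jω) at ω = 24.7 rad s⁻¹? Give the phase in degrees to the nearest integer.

∠[(j24.7)² + 13.6(j24.7) + 121] = ∠[-489.09 + j335.92] = 145.52°
∠G(j24.7) = −145.52° = -145.52°

-146°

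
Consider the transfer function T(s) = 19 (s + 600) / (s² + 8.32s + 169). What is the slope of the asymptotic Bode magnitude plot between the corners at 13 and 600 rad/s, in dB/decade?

-40 dB/decade

In this band the factors already past their corner are: complex pole pair at ωₙ ≈ 13; net slope = -40 dB/decade.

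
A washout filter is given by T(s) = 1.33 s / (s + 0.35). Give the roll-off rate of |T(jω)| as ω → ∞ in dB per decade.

With 1 zero and 1 pole, the high-frequency asymptotic slope is 20 × (1 − 1) = 0 dB/decade.

0 dB/decade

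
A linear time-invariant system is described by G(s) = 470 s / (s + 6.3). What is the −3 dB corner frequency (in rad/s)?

For a single-pole high-pass, the −3 dB point is at the pole: ω = 6.3 rad/s.

6.3 rad/s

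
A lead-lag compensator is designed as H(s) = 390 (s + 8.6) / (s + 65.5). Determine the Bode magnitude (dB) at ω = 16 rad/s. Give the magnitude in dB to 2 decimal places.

|j16 + 8.6| = √(16² + 8.6²) = 18.16
|j16 + 65.5| = √(16² + 65.5²) = 67.43
|H(j16)| = 390 × 18.16 / 67.43 = 105.07
20 log₁₀(105.07) = 40.429 dB

40.43 dB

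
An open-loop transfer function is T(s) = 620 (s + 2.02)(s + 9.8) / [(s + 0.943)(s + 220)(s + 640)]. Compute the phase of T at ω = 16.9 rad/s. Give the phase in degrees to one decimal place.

∠(j16.9 + 2.02) = arctan(16.9/2.02) = 83.18°
∠(j16.9 + 9.8) = arctan(16.9/9.8) = 59.89°
∠(j16.9 + 0.943) = arctan(16.9/0.943) = 86.81°
∠(j16.9 + 220) = arctan(16.9/220) = 4.39°
∠(j16.9 + 640) = arctan(16.9/640) = 1.51°
∠T(j16.9) = 83.18° + 59.89° − (86.81° + 4.39° + 1.51°) = 50.36°

50.4°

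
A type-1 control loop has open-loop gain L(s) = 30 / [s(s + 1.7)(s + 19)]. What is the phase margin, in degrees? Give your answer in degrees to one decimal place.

Gain crossover: |L(jω)| = 1 at ω ≈ 0.833 rad s⁻¹.
∠L(j0.833) = −90° − arctan(0.833/1.7) − arctan(0.833/19) ≈ -118.62°
PM = 180° + (-118.62°) = 61.38°

61.4°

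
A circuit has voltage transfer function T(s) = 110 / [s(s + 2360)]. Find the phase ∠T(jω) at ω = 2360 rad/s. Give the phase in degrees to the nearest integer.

∠(j2360 + 2360) = arctan(2360/2360) = 45.00°
∠(j2360) = 90.00°
∠T(j2360) = − (45.00° + 90.00°) = -135.00°

-135°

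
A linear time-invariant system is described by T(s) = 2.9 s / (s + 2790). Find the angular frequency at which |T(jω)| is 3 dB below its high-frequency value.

For a single-pole high-pass, the −3 dB point is at the pole: ω = 2790 rad/sec.

2790 rad/sec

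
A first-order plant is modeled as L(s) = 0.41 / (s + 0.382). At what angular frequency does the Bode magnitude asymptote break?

The single real pole at s = −0.382 gives a corner at ω = 0.382 rad/s.

0.382 rad/s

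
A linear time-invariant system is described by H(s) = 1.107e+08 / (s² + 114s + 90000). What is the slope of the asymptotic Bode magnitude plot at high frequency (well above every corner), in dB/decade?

With 0 zeros and 2 poles, the high-frequency asymptotic slope is 20 × (0 − 2) = -40 dB/decade.

-40 dB/decade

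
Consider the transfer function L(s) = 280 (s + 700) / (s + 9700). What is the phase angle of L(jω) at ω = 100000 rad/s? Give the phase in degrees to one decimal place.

5.1 deg

∠(j100000 + 700) = arctan(100000/700) = 89.60°
∠(j100000 + 9700) = arctan(100000/9700) = 84.46°
∠L(j100000) = 89.60° − 84.46° = 5.14°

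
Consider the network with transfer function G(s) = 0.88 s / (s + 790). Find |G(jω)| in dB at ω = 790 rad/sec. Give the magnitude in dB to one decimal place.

|j790| = 790
|j790 + 790| = √(790² + 790²) = 1117
|G(j790)| = 0.88 × 790 / 1117 = 0.62225
20 log₁₀(0.62225) = -4.12 dB

-4.1 dB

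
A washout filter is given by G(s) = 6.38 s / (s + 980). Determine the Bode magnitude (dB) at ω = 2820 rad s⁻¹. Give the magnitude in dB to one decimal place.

|j2820| = 2820
|j2820 + 980| = √(2820² + 980²) = 2985
|G(j2820)| = 6.38 × 2820 / 2985 = 6.0265
20 log₁₀(6.0265) = 15.60 dB

15.6 dB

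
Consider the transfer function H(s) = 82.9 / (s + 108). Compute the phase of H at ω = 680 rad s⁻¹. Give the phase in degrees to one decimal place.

-81.0°

∠(j680 + 108) = arctan(680/108) = 80.98°
∠H(j680) = −80.98° = -80.98°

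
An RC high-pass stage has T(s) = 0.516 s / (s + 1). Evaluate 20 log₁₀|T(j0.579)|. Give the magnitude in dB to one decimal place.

-11.7 dB

|j0.579| = 0.579
|j0.579 + 1| = √(0.579² + 1²) = 1.156
|T(j0.579)| = 0.516 × 0.579 / 1.156 = 0.25855
20 log₁₀(0.25855) = -11.75 dB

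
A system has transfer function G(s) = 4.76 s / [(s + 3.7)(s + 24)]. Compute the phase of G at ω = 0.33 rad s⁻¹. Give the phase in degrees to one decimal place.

∠(j0.33) = 90.00°
∠(j0.33 + 3.7) = arctan(0.33/3.7) = 5.10°
∠(j0.33 + 24) = arctan(0.33/24) = 0.79°
∠G(j0.33) = 90.00° − (5.10° + 0.79°) = 84.12°

84.1°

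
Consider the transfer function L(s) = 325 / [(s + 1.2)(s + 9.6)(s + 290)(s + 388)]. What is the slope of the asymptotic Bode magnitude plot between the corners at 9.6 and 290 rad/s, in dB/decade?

-40 dB/decade

In this band the factors already past their corner are: pole at 1.2, pole at 9.6; net slope = -40 dB/decade.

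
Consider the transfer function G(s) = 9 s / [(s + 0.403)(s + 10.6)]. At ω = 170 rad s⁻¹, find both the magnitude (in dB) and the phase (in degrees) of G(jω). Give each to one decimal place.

|G| = -25.5 dB, ∠G = -86.3°

|j170| = 170
|j170 + 0.403| = √(170² + 0.403²) = 170
|j170 + 10.6| = √(170² + 10.6²) = 170.3
|G(j170)| = 9 × 170 / (170 × 170.3) = 0.052838
20 log₁₀(0.052838) = -25.54 dB
∠(j170) = 90.00°
∠(j170 + 0.403) = arctan(170/0.403) = 89.86°
∠(j170 + 10.6) = arctan(170/10.6) = 86.43°
∠G(j170) = 90.00° − (89.86° + 86.43°) = -86.30°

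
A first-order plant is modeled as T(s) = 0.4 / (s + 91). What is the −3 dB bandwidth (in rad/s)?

For a single-pole low-pass, the −3 dB point is at the pole: ω = 91 rad/s.

91 rad/s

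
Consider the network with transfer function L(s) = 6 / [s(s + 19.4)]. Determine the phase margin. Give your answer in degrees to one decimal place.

89.1°

Gain crossover: |L(jω)| = 1 at ω ≈ 0.309 rad/s.
∠L(j0.309) = −90° − arctan(0.309/19.4) ≈ -90.91°
PM = 180° + (-90.91°) = 89.09°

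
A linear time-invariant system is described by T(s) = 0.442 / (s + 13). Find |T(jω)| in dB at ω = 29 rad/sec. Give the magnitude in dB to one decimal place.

|j29 + 13| = √(29² + 13²) = 31.78
|T(j29)| = 0.442 / 31.78 = 0.013908
20 log₁₀(0.013908) = -37.13 dB

-37.1 dB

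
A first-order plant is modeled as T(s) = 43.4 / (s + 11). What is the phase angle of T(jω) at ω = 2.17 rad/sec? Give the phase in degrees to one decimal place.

∠(j2.17 + 11) = arctan(2.17/11) = 11.16°
∠T(j2.17) = −11.16° = -11.16°

-11.2°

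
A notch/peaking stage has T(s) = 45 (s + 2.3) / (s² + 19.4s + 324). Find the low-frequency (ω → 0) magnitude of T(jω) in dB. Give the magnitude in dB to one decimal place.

T(0) = 45 × 2.3 / 324 = 0.31944
20 log₁₀(0.31944) = -9.91 dB

-9.9 dB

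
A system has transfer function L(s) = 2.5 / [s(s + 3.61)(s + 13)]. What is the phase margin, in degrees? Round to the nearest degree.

Gain crossover: |L(jω)| = 1 at ω ≈ 0.0533 rad s⁻¹.
∠L(j0.0533) = −90° − arctan(0.0533/3.61) − arctan(0.0533/13) ≈ -91.08°
PM = 180° + (-91.08°) = 88.92°

89°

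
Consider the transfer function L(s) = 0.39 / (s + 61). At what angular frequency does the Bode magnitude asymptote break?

The single real pole at s = −61 gives a corner at ω = 61 rad/s.

61 rad/s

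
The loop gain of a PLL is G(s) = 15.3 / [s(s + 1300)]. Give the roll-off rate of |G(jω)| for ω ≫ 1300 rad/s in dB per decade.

With 0 zeros and 2 poles, the high-frequency asymptotic slope is 20 × (0 − 2) = -40 dB/decade.

-40 dB/decade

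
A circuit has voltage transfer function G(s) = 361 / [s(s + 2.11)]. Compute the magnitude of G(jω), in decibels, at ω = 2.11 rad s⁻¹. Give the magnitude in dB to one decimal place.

|j2.11 + 2.11| = √(2.11² + 2.11²) = 2.984
|j2.11| = 2.11
|G(j2.11)| = 361 / (2.984 × 2.11) = 57.336
20 log₁₀(57.336) = 35.17 dB

35.2 dB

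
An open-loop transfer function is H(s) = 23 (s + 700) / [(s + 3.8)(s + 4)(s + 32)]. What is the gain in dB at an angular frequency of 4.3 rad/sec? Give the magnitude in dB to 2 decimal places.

|j4.3 + 700| = √(4.3² + 700²) = 700
|j4.3 + 3.8| = √(4.3² + 3.8²) = 5.738
|j4.3 + 4| = √(4.3² + 4²) = 5.873
|j4.3 + 32| = √(4.3² + 32²) = 32.29
|H(j4.3)| = 23 × 700 / (5.738 × 5.873 × 32.29) = 14.796
20 log₁₀(14.796) = 23.403 dB

23.40 dB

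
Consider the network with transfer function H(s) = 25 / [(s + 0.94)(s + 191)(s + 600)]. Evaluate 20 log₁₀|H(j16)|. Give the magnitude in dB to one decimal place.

|j16 + 0.94| = √(16² + 0.94²) = 16.03
|j16 + 191| = √(16² + 191²) = 191.7
|j16 + 600| = √(16² + 600²) = 600.2
|H(j16)| = 25 / (16.03 × 191.7 × 600.2) = 1.3559e-05
20 log₁₀(1.3559e-05) = -97.36 dB

-97.4 dB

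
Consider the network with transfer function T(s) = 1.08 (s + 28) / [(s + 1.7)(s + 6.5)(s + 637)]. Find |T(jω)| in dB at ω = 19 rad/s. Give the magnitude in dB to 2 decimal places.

|j19 + 28| = √(19² + 28²) = 33.84
|j19 + 1.7| = √(19² + 1.7²) = 19.08
|j19 + 6.5| = √(19² + 6.5²) = 20.08
|j19 + 637| = √(19² + 637²) = 637.3
|T(j19)| = 1.08 × 33.84 / (19.08 × 20.08 × 637.3) = 0.0001497
20 log₁₀(0.0001497) = -76.496 dB

-76.50 dB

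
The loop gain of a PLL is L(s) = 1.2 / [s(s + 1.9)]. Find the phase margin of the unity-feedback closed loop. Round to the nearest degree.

72°

Gain crossover: |L(jω)| = 1 at ω ≈ 0.602 rad/s.
∠L(j0.602) = −90° − arctan(0.602/1.9) ≈ -107.58°
PM = 180° + (-107.58°) = 72.42°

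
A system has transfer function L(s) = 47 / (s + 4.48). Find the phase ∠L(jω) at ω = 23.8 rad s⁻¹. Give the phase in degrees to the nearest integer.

-79°

∠(j23.8 + 4.48) = arctan(23.8/4.48) = 79.34°
∠L(j23.8) = −79.34° = -79.34°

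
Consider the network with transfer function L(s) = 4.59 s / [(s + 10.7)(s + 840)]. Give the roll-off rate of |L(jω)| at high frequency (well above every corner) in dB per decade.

With 1 zero and 2 poles, the high-frequency asymptotic slope is 20 × (1 − 2) = -20 dB/decade.

-20 dB/decade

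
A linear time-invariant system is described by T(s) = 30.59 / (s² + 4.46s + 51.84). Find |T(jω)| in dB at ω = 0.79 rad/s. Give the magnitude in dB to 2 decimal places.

-4.50 dB

|(j0.79)² + 4.46(j0.79) + 51.84| = |51.216 + j3.5234| = 51.34
|T(j0.79)| = 30.59 / 51.34 = 0.59587
20 log₁₀(0.59587) = -4.497 dB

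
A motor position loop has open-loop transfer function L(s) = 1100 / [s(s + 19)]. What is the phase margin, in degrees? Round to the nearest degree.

Gain crossover: |L(jω)| = 1 at ω ≈ 30.6 rad/sec.
∠L(j30.6) = −90° − arctan(30.6/19) ≈ -148.13°
PM = 180° + (-148.13°) = 31.87°

32°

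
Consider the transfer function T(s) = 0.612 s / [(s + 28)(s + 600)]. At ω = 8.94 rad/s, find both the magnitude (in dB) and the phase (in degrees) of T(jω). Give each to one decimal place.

|j8.94| = 8.94
|j8.94 + 28| = √(8.94² + 28²) = 29.39
|j8.94 + 600| = √(8.94² + 600²) = 600.1
|T(j8.94)| = 0.612 × 8.94 / (29.39 × 600.1) = 0.00031021
20 log₁₀(0.00031021) = -70.17 dB
∠(j8.94) = 90.00°
∠(j8.94 + 28) = arctan(8.94/28) = 17.71°
∠(j8.94 + 600) = arctan(8.94/600) = 0.85°
∠T(j8.94) = 90.00° − (17.71° + 0.85°) = 71.44°

|T| = -70.2 dB, ∠T = 71.4°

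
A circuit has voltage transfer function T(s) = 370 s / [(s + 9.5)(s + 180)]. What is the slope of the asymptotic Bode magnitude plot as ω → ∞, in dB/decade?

With 1 zero and 2 poles, the high-frequency asymptotic slope is 20 × (1 − 2) = -20 dB/decade.

-20 dB/decade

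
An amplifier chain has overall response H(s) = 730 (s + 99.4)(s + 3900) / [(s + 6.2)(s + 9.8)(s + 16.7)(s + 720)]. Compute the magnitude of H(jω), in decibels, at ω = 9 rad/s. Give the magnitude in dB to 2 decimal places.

43.11 dB

|j9 + 99.4| = √(9² + 99.4²) = 99.81
|j9 + 3900| = √(9² + 3900²) = 3900
|j9 + 6.2| = √(9² + 6.2²) = 10.93
|j9 + 9.8| = √(9² + 9.8²) = 13.31
|j9 + 16.7| = √(9² + 16.7²) = 18.97
|j9 + 720| = √(9² + 720²) = 720.1
|H(j9)| = 730 × 99.81 × 3900 / (10.93 × 13.31 × 18.97 × 720.1) = 143.05
20 log₁₀(143.05) = 43.110 dB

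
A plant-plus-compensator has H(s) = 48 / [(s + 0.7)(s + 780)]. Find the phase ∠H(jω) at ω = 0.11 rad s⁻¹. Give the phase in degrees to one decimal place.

∠(j0.11 + 0.7) = arctan(0.11/0.7) = 8.93°
∠(j0.11 + 780) = arctan(0.11/780) = 0.01°
∠H(j0.11) = − (8.93° + 0.01°) = -8.94°

-8.9°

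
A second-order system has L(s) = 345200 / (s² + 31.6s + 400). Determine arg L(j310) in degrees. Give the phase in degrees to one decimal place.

∠[(j310)² + 31.6(j310) + 400] = ∠[-95700 + j9796] = 174.16°
∠L(j310) = −174.16° = -174.16°

-174.2 deg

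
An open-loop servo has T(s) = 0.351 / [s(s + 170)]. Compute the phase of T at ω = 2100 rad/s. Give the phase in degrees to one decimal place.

-175.4°

∠(j2100 + 170) = arctan(2100/170) = 85.37°
∠(j2100) = 90.00°
∠T(j2100) = − (85.37° + 90.00°) = -175.37°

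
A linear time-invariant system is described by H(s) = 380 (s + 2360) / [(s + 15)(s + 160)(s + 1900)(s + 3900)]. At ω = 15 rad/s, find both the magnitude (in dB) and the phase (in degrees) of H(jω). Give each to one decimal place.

|j15 + 2360| = √(15² + 2360²) = 2360
|j15 + 15| = √(15² + 15²) = 21.21
|j15 + 160| = √(15² + 160²) = 160.7
|j15 + 1900| = √(15² + 1900²) = 1900
|j15 + 3900| = √(15² + 3900²) = 3900
|H(j15)| = 380 × 2360 / (21.21 × 160.7 × 1900 × 3900) = 3.5501e-05
20 log₁₀(3.5501e-05) = -89.00 dB
∠(j15 + 2360) = arctan(15/2360) = 0.36°
∠(j15 + 15) = arctan(15/15) = 45.00°
∠(j15 + 160) = arctan(15/160) = 5.36°
∠(j15 + 1900) = arctan(15/1900) = 0.45°
∠(j15 + 3900) = arctan(15/3900) = 0.22°
∠H(j15) = 0.36° − (45.00° + 5.36° + 0.45° + 0.22°) = -50.66°

|H| = -89.0 dB, ∠H = -50.7 deg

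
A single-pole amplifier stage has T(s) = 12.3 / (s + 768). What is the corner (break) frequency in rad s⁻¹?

The single real pole at s = −768 gives a corner at ω = 768 rad s⁻¹.

768 rad s⁻¹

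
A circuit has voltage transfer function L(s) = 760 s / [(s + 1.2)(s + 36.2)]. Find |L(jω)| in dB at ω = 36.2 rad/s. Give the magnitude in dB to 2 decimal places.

23.43 dB

|j36.2| = 36.2
|j36.2 + 1.2| = √(36.2² + 1.2²) = 36.22
|j36.2 + 36.2| = √(36.2² + 36.2²) = 51.19
|L(j36.2)| = 760 × 36.2 / (36.22 × 51.19) = 14.837
20 log₁₀(14.837) = 23.427 dB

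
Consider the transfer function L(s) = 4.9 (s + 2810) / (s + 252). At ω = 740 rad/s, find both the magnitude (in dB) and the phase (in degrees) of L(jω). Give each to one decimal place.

|j740 + 2810| = √(740² + 2810²) = 2906
|j740 + 252| = √(740² + 252²) = 781.7
|L(j740)| = 4.9 × 2906 / 781.7 = 18.214
20 log₁₀(18.214) = 25.21 dB
∠(j740 + 2810) = arctan(740/2810) = 14.75°
∠(j740 + 252) = arctan(740/252) = 71.19°
∠L(j740) = 14.75° − 71.19° = -56.44°

|L| = 25.2 dB, ∠L = -56.4°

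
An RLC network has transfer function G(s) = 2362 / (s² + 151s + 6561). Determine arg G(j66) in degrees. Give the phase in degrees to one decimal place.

-77.5°

∠[(j66)² + 151(j66) + 6561] = ∠[2205 + j9966] = 77.52°
∠G(j66) = −77.52° = -77.52°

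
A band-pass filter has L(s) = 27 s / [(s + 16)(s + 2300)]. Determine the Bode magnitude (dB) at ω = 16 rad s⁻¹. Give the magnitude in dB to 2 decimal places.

-41.62 dB

|j16| = 16
|j16 + 16| = √(16² + 16²) = 22.63
|j16 + 2300| = √(16² + 2300²) = 2300
|L(j16)| = 27 × 16 / (22.63 × 2300) = 0.0083006
20 log₁₀(0.0083006) = -41.618 dB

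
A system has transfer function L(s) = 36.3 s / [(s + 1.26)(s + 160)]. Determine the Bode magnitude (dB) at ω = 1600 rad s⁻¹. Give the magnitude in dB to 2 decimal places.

|j1600| = 1600
|j1600 + 1.26| = √(1600² + 1.26²) = 1600
|j1600 + 160| = √(1600² + 160²) = 1608
|L(j1600)| = 36.3 × 1600 / (1600 × 1608) = 0.022575
20 log₁₀(0.022575) = -32.927 dB

-32.93 dB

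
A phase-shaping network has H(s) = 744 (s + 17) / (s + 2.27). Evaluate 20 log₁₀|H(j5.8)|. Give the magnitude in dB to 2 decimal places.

|j5.8 + 17| = √(5.8² + 17²) = 17.96
|j5.8 + 2.27| = √(5.8² + 2.27²) = 6.228
|H(j5.8)| = 744 × 17.96 / 6.228 = 2145.6
20 log₁₀(2145.6) = 66.631 dB

66.63 dB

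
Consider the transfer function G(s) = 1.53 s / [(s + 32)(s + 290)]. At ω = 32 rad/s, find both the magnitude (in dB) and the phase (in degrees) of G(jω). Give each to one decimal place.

|j32| = 32
|j32 + 32| = √(32² + 32²) = 45.25
|j32 + 290| = √(32² + 290²) = 291.8
|G(j32)| = 1.53 × 32 / (45.25 × 291.8) = 0.0037081
20 log₁₀(0.0037081) = -48.62 dB
∠(j32) = 90.00°
∠(j32 + 32) = arctan(32/32) = 45.00°
∠(j32 + 290) = arctan(32/290) = 6.30°
∠G(j32) = 90.00° − (45.00° + 6.30°) = 38.70°

|G| = -48.6 dB, ∠G = 38.7°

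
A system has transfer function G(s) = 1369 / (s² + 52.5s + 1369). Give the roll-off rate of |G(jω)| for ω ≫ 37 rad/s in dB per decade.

With 0 zeros and 2 poles, the high-frequency asymptotic slope is 20 × (0 − 2) = -40 dB/decade.

-40 dB/decade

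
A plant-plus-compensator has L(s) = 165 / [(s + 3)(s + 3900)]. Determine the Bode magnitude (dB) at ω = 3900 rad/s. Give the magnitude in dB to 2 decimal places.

|j3900 + 3| = √(3900² + 3²) = 3900
|j3900 + 3900| = √(3900² + 3900²) = 5515
|L(j3900)| = 165 / (3900 × 5515) = 7.6708e-06
20 log₁₀(7.6708e-06) = -102.303 dB

-102.30 dB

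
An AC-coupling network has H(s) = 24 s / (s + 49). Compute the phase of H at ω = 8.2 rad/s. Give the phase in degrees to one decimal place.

∠(j8.2) = 90.00°
∠(j8.2 + 49) = arctan(8.2/49) = 9.50°
∠H(j8.2) = 90.00° − 9.50° = 80.50°

80.5°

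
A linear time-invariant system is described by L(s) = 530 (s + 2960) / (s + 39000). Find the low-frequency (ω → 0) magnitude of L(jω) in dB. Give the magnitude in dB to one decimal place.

L(0) = 530 × 2960 / 39000 = 40.226
20 log₁₀(40.226) = 32.09 dB

32.1 dB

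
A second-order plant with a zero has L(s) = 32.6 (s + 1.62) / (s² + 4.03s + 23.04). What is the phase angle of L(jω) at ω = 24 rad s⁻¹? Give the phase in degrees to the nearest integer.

∠(j24 + 1.62) = arctan(24/1.62) = 86.14°
∠[(j24)² + 4.03(j24) + 23.04] = ∠[-552.96 + j96.72] = 170.08°
∠L(j24) = 86.14° − 170.08° = -83.94°

-84°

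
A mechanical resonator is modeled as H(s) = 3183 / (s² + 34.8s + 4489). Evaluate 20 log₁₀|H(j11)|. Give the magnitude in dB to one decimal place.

|(j11)² + 34.8(j11) + 4489| = |4368 + j382.8| = 4385
|H(j11)| = 3183 / 4385 = 0.72593
20 log₁₀(0.72593) = -2.78 dB

-2.8 dB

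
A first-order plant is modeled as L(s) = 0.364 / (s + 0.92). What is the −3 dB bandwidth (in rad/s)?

0.92 rad/s

For a single-pole low-pass, the −3 dB point is at the pole: ω = 0.92 rad/s.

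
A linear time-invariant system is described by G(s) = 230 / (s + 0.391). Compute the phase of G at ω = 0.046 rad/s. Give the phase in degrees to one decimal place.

-6.7°

∠(j0.046 + 0.391) = arctan(0.046/0.391) = 6.71°
∠G(j0.046) = −6.71° = -6.71°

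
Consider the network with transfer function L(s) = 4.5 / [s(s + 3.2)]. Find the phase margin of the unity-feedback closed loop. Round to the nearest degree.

68°

Gain crossover: |L(jω)| = 1 at ω ≈ 1.3 rad/s.
∠L(j1.3) = −90° − arctan(1.3/3.2) ≈ -112.15°
PM = 180° + (-112.15°) = 67.85°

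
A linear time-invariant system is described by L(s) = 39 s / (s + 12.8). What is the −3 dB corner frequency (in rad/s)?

12.8 rad/s

For a single-pole high-pass, the −3 dB point is at the pole: ω = 12.8 rad/s.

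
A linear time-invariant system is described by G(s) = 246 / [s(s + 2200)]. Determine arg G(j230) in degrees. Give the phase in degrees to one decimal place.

∠(j230 + 2200) = arctan(230/2200) = 5.97°
∠(j230) = 90.00°
∠G(j230) = − (5.97° + 90.00°) = -95.97°

-96.0°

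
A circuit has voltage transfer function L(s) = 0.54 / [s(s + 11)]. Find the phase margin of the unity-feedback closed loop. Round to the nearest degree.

Gain crossover: |L(jω)| = 1 at ω ≈ 0.0491 rad/s.
∠L(j0.0491) = −90° − arctan(0.0491/11) ≈ -90.26°
PM = 180° + (-90.26°) = 89.74°

90°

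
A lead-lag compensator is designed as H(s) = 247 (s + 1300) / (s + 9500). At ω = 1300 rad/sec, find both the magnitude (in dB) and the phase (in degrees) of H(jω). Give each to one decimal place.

|H| = 33.5 dB, ∠H = 37.2 deg

|j1300 + 1300| = √(1300² + 1300²) = 1838
|j1300 + 9500| = √(1300² + 9500²) = 9589
|H(j1300)| = 247 × 1838 / 9589 = 47.359
20 log₁₀(47.359) = 33.51 dB
∠(j1300 + 1300) = arctan(1300/1300) = 45.00°
∠(j1300 + 9500) = arctan(1300/9500) = 7.79°
∠H(j1300) = 45.00° − 7.79° = 37.21°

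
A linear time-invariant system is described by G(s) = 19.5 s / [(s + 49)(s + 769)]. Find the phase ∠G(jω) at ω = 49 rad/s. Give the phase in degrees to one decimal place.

∠(j49) = 90.00°
∠(j49 + 49) = arctan(49/49) = 45.00°
∠(j49 + 769) = arctan(49/769) = 3.65°
∠G(j49) = 90.00° − (45.00° + 3.65°) = 41.35°

41.4°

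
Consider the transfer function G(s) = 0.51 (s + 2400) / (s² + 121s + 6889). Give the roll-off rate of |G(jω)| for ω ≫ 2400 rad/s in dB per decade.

With 1 zero and 2 poles, the high-frequency asymptotic slope is 20 × (1 − 2) = -20 dB/decade.

-20 dB/decade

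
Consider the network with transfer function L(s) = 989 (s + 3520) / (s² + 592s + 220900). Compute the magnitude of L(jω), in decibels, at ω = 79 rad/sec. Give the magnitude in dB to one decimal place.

|j79 + 3520| = √(79² + 3520²) = 3521
|(j79)² + 592(j79) + 220900| = |2.1466e+05 + j46768| = 2.197e+05
|L(j79)| = 989 × 3521 / 2.197e+05 = 15.85
20 log₁₀(15.85) = 24.00 dB

24.0 dB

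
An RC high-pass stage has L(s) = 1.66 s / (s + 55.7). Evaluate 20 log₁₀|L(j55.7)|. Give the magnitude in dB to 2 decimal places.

|j55.7| = 55.7
|j55.7 + 55.7| = √(55.7² + 55.7²) = 78.77
|L(j55.7)| = 1.66 × 55.7 / 78.77 = 1.1738
20 log₁₀(1.1738) = 1.392 dB

1.39 dB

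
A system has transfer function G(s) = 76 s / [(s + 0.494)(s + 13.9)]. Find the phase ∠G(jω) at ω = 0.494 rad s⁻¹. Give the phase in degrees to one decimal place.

∠(j0.494) = 90.00°
∠(j0.494 + 0.494) = arctan(0.494/0.494) = 45.00°
∠(j0.494 + 13.9) = arctan(0.494/13.9) = 2.04°
∠G(j0.494) = 90.00° − (45.00° + 2.04°) = 42.96°

43.0 deg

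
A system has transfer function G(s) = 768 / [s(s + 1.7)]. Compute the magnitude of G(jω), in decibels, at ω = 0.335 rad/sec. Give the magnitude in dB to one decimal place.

62.4 dB

|j0.335 + 1.7| = √(0.335² + 1.7²) = 1.733
|j0.335| = 0.335
|G(j0.335)| = 768 / (1.733 × 0.335) = 1323.1
20 log₁₀(1323.1) = 62.43 dB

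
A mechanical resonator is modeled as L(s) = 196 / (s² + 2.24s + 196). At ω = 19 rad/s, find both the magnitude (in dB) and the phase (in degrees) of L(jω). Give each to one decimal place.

|L| = 1.2 dB, ∠L = -165.5°

|(j19)² + 2.24(j19) + 196| = |-165 + j42.56| = 170.4
|L(j19)| = 196 / 170.4 = 1.1502
20 log₁₀(1.1502) = 1.22 dB
∠[(j19)² + 2.24(j19) + 196] = ∠[-165 + j42.56] = 165.54°
∠L(j19) = −165.54° = -165.54°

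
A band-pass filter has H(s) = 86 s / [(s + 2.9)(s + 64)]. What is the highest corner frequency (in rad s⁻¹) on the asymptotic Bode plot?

64 rad s⁻¹

Break frequencies occur at each pole and zero magnitude: 2.9 rad s⁻¹, 64 rad s⁻¹.
The highest is 64 rad s⁻¹.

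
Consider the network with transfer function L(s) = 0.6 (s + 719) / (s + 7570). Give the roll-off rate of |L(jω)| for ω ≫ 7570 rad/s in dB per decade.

With 1 zero and 1 pole, the high-frequency asymptotic slope is 20 × (1 − 1) = 0 dB/decade.

0 dB/decade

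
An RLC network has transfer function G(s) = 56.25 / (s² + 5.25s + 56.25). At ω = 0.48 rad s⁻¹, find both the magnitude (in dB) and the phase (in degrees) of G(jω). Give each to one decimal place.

|(j0.48)² + 5.25(j0.48) + 56.25| = |56.02 + j2.52| = 56.08
|G(j0.48)| = 56.25 / 56.08 = 1.0031
20 log₁₀(1.0031) = 0.03 dB
∠[(j0.48)² + 5.25(j0.48) + 56.25] = ∠[56.02 + j2.52] = 2.58°
∠G(j0.48) = −2.58° = -2.58°

|G| = 0.0 dB, ∠G = -2.6°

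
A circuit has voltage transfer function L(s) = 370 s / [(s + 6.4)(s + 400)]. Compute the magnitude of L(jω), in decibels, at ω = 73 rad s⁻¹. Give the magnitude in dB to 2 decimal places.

-0.85 dB

|j73| = 73
|j73 + 6.4| = √(73² + 6.4²) = 73.28
|j73 + 400| = √(73² + 400²) = 406.6
|L(j73)| = 370 × 73 / (73.28 × 406.6) = 0.90649
20 log₁₀(0.90649) = -0.853 dB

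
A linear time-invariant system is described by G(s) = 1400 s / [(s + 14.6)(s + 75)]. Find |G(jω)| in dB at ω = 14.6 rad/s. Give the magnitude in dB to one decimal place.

|j14.6| = 14.6
|j14.6 + 14.6| = √(14.6² + 14.6²) = 20.65
|j14.6 + 75| = √(14.6² + 75²) = 76.41
|G(j14.6)| = 1400 × 14.6 / (20.65 × 76.41) = 12.956
20 log₁₀(12.956) = 22.25 dB

22.2 dB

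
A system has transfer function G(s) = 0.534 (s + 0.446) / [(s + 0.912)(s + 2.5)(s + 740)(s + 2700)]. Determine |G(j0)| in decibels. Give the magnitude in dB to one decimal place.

G(0) = 0.534 × 0.446 / (0.912 × 2.5 × 740 × 2700) = 5.2281e-08
20 log₁₀(5.2281e-08) = -145.63 dB

-145.6 dB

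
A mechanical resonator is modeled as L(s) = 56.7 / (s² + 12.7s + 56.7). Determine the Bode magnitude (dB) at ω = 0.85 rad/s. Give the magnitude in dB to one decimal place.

|(j0.85)² + 12.7(j0.85) + 56.7| = |55.978 + j10.795| = 57.01
|L(j0.85)| = 56.7 / 57.01 = 0.99458
20 log₁₀(0.99458) = -0.05 dB

-0.0 dB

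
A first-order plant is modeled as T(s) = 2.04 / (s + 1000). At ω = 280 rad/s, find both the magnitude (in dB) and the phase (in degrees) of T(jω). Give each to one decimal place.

|T| = -54.1 dB, ∠T = -15.6°

|j280 + 1000| = √(280² + 1000²) = 1038
|T(j280)| = 2.04 / 1038 = 0.0019644
20 log₁₀(0.0019644) = -54.14 dB
∠(j280 + 1000) = arctan(280/1000) = 15.64°
∠T(j280) = −15.64° = -15.64°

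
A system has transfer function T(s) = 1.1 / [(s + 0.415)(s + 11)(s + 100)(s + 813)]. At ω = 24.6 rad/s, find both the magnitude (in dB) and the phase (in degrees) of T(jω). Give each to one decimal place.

|j24.6 + 0.415| = √(24.6² + 0.415²) = 24.6
|j24.6 + 11| = √(24.6² + 11²) = 26.95
|j24.6 + 100| = √(24.6² + 100²) = 103
|j24.6 + 813| = √(24.6² + 813²) = 813.4
|T(j24.6)| = 1.1 / (24.6 × 26.95 × 103 × 813.4) = 1.9808e-08
20 log₁₀(1.9808e-08) = -154.06 dB
∠(j24.6 + 0.415) = arctan(24.6/0.415) = 89.03°
∠(j24.6 + 11) = arctan(24.6/11) = 65.91°
∠(j24.6 + 100) = arctan(24.6/100) = 13.82°
∠(j24.6 + 813) = arctan(24.6/813) = 1.73°
∠T(j24.6) = − (89.03° + 65.91° + 13.82° + 1.73°) = -170.49°

|T| = -154.1 dB, ∠T = -170.5°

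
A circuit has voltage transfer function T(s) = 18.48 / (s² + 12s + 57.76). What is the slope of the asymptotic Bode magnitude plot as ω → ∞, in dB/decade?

-40 dB/decade

With 0 zeros and 2 poles, the high-frequency asymptotic slope is 20 × (0 − 2) = -40 dB/decade.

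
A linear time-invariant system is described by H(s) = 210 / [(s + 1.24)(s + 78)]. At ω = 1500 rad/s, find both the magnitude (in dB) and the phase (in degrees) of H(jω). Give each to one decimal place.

|j1500 + 1.24| = √(1500² + 1.24²) = 1500
|j1500 + 78| = √(1500² + 78²) = 1502
|H(j1500)| = 210 / (1500 × 1502) = 9.3207e-05
20 log₁₀(9.3207e-05) = -80.61 dB
∠(j1500 + 1.24) = arctan(1500/1.24) = 89.95°
∠(j1500 + 78) = arctan(1500/78) = 87.02°
∠H(j1500) = − (89.95° + 87.02°) = -176.98°

|H| = -80.6 dB, ∠H = -177.0°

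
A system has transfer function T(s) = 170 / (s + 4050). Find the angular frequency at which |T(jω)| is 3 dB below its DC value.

For a single-pole low-pass, the −3 dB point is at the pole: ω = 4050 rad/s.

4050 rad/s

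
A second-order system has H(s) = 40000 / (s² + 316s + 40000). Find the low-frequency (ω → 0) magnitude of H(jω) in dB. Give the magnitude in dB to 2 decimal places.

H(0) = 40000 / 40000 = 1
20 log₁₀(1) = 0.000 dB

0.00 dB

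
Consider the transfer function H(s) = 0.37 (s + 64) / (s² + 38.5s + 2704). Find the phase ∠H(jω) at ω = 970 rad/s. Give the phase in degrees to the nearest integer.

∠(j970 + 64) = arctan(970/64) = 86.23°
∠[(j970)² + 38.5(j970) + 2704] = ∠[-9.382e+05 + j37345] = 177.72°
∠H(j970) = 86.23° − 177.72° = -91.50°

-91 deg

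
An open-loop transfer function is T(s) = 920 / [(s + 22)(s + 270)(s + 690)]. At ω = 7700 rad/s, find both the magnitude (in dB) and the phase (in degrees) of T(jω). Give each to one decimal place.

|T| = -174.0 dB, ∠T = -262.7 deg

|j7700 + 22| = √(7700² + 22²) = 7700
|j7700 + 270| = √(7700² + 270²) = 7705
|j7700 + 690| = √(7700² + 690²) = 7731
|T(j7700)| = 920 / (7700 × 7705 × 7731) = 2.0059e-09
20 log₁₀(2.0059e-09) = -173.95 dB
∠(j7700 + 22) = arctan(7700/22) = 89.84°
∠(j7700 + 270) = arctan(7700/270) = 87.99°
∠(j7700 + 690) = arctan(7700/690) = 84.88°
∠T(j7700) = − (89.84° + 87.99° + 84.88°) = -262.71°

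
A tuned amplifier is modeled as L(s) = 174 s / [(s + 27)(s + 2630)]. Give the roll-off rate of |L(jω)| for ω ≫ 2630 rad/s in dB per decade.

With 1 zero and 2 poles, the high-frequency asymptotic slope is 20 × (1 − 2) = -20 dB/decade.

-20 dB/decade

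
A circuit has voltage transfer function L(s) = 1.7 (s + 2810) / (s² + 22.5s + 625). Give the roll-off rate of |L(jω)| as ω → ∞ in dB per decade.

-20 dB/decade

With 1 zero and 2 poles, the high-frequency asymptotic slope is 20 × (1 − 2) = -20 dB/decade.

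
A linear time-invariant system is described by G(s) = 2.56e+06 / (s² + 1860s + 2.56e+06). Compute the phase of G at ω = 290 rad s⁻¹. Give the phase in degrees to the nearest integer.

∠[(j290)² + 1860(j290) + 2.56e+06] = ∠[2.4759e+06 + j5.394e+05] = 12.29°
∠G(j290) = −12.29° = -12.29°

-12°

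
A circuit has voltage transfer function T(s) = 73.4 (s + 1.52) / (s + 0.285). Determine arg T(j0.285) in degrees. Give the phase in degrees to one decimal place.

∠(j0.285 + 1.52) = arctan(0.285/1.52) = 10.62°
∠(j0.285 + 0.285) = arctan(0.285/0.285) = 45.00°
∠T(j0.285) = 10.62° − 45.00° = -34.38°

-34.4°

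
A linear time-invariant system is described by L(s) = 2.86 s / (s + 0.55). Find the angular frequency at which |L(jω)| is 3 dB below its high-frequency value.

0.55 rad/s

For a single-pole high-pass, the −3 dB point is at the pole: ω = 0.55 rad/s.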